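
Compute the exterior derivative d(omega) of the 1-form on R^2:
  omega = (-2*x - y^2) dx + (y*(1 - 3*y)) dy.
d(omega) = (2*y) dx ∧ dy

For a 1-form omega = sum_i f_i dx_i, the exterior derivative is
  d(omega) = sum_{i < j} (∂f_j/∂x_i - ∂f_i/∂x_j) dx_i ∧ dx_j.
  coefficient of dx ∧ dy: ∂f_2/∂x - ∂f_1/∂y = ∂(y*(1 - 3*y))/∂x - ∂(-2*x - y^2)/∂y = 2*y
Assembling: d(omega) = (2*y) dx ∧ dy.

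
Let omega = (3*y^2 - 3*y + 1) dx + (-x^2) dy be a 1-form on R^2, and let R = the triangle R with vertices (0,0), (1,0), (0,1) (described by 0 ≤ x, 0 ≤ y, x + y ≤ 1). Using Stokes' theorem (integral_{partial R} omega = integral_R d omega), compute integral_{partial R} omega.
integral_(partial R) omega = 1/6

Stokes: integral_partial_R omega = integral_R d omega with d omega = (∂Q/∂x - ∂P/∂y) dx ∧ dy.
  ∂Q/∂x = -2*x
  ∂P/∂y = 6*y - 3
  integrand = ∂Q/∂x - ∂P/∂y = -2*x - 6*y + 3.
Integrating over R: integral_0^1 integral_0^{1-x} (-2*x - 6*y + 3) dy dx = 1/6.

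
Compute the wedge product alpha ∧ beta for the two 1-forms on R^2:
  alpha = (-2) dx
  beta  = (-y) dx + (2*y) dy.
alpha ∧ beta = (-4*y) dx ∧ dy

Distribute the wedge, using dx_i ∧ dx_j = -dx_j ∧ dx_i and dx_i ∧ dx_i = 0. For each pair (i, j) with i < j, the coefficient of dx_i ∧ dx_j in alpha ∧ beta is (alpha_i * beta_j - alpha_j * beta_i). Collecting: alpha ∧ beta = (-4*y) dx ∧ dy.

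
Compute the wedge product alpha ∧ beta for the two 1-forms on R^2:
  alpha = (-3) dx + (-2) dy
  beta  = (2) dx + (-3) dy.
alpha ∧ beta = (13) dx ∧ dy

Distribute the wedge, using dx_i ∧ dx_j = -dx_j ∧ dx_i and dx_i ∧ dx_i = 0. For each pair (i, j) with i < j, the coefficient of dx_i ∧ dx_j in alpha ∧ beta is (alpha_i * beta_j - alpha_j * beta_i). Collecting: alpha ∧ beta = (13) dx ∧ dy.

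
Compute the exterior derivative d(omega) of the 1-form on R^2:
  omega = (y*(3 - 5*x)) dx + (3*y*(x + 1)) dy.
d(omega) = (5*x + 3*y - 3) dx ∧ dy

For a 1-form omega = sum_i f_i dx_i, the exterior derivative is
  d(omega) = sum_{i < j} (∂f_j/∂x_i - ∂f_i/∂x_j) dx_i ∧ dx_j.
  coefficient of dx ∧ dy: ∂f_2/∂x - ∂f_1/∂y = ∂(3*y*(x + 1))/∂x - ∂(y*(3 - 5*x))/∂y = 5*x + 3*y - 3
Assembling: d(omega) = (5*x + 3*y - 3) dx ∧ dy.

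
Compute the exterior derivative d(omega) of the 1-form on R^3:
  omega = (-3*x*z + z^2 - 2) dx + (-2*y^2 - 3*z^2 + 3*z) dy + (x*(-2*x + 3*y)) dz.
d(omega) = (-x + 3*y - 2*z) dx ∧ dz + (3*x + 6*z - 3) dy ∧ dz

For a 1-form omega = sum_i f_i dx_i, the exterior derivative is
  d(omega) = sum_{i < j} (∂f_j/∂x_i - ∂f_i/∂x_j) dx_i ∧ dx_j.
  coefficient of dx ∧ dz: ∂f_3/∂x - ∂f_1/∂z = ∂(x*(-2*x + 3*y))/∂x - ∂(-3*x*z + z^2 - 2)/∂z = -x + 3*y - 2*z
  coefficient of dy ∧ dz: ∂f_3/∂y - ∂f_2/∂z = ∂(x*(-2*x + 3*y))/∂y - ∂(-2*y^2 - 3*z^2 + 3*z)/∂z = 3*x + 6*z - 3
Assembling: d(omega) = (-x + 3*y - 2*z) dx ∧ dz + (3*x + 6*z - 3) dy ∧ dz.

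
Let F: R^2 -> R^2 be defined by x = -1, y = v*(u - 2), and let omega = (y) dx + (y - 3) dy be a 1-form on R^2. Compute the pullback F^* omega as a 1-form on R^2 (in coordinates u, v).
F^* omega = (v*(u*v - 2*v - 3)) du + (u^2*v - 4*u*v - 3*u + 4*v + 6) dv

Using F^*(f dg) = (f ∘ F) d(g ∘ F), substitute each coordinate x_i by F_i(u, v) in f_i, and replace dx_i by d F_i = (∂F_i/∂u) du + (∂F_i/∂v) dv.
  For the x component: f_1(F) = v*(u - 2); d F_1 = (0) du + (0) dv
  For the y component: f_2(F) = u*v - 2*v - 3; d F_2 = (v) du + (u - 2) dv
Combining and collecting du, dv coefficients:
  coeff of du: v*(u*v - 2*v - 3)
  coeff of dv: u^2*v - 4*u*v - 3*u + 4*v + 6
F^* omega = (v*(u*v - 2*v - 3)) du + (u^2*v - 4*u*v - 3*u + 4*v + 6) dv.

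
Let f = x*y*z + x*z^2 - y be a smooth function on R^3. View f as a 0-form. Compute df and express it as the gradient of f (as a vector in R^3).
df = (z*(y + z)) dx + (x*z - 1) dy + (x*(y + 2*z)) dz; grad f = (z*(y + z), x*z - 1, x*(y + 2*z))

For a 0-form f, d f = (∂f/∂x) dx + (∂f/∂y) dy + (∂f/∂z) dz. The components of the vector representation are exactly the entries of grad f in Cartesian coordinates:
  ∂f/∂x = z*(y + z)
  ∂f/∂y = x*z - 1
  ∂f/∂z = x*(y + 2*z).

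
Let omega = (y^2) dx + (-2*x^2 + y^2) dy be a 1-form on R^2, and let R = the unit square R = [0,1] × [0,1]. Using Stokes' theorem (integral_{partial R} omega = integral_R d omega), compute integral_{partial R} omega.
integral_(partial R) omega = -3

Stokes: integral_partial_R omega = integral_R d omega with d omega = (∂Q/∂x - ∂P/∂y) dx ∧ dy.
  ∂Q/∂x = -4*x
  ∂P/∂y = 2*y
  integrand = ∂Q/∂x - ∂P/∂y = -4*x - 2*y.
Integrating over R: integral_0^1 integral_0^1 (-4*x - 2*y) dx dy = -3.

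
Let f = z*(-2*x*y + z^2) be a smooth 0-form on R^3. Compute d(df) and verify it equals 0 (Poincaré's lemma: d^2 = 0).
d(df) = 0

Step 1: df = sum_i (∂f/∂x_i) dx_i = (-2*y*z) dx + (-2*x*z) dy + (-2*x*y + 3*z^2) dz.
Step 2: Apply d again. Using the 1-form formula, the coefficient of dx ∧ dy in d(df) is ∂^2 f/∂x ∂y - ∂^2 f/∂y ∂x = (-2*z) - (-2*z) = 0 (equality of mixed partials for smooth f).
Similarly for dx ∧ dz and dy ∧ dz — all coefficients vanish. So d(df) = 0.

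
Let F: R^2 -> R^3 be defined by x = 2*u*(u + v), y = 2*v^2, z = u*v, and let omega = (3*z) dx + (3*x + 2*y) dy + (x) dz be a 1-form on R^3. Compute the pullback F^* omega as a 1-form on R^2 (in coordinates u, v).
F^* omega = (2*u*v*(7*u + 4*v)) du + (2*u^3 + 32*u^2*v + 24*u*v^2 + 16*v^3) dv

Using F^*(f dg) = (f ∘ F) d(g ∘ F), substitute each coordinate x_i by F_i(u, v) in f_i, and replace dx_i by d F_i = (∂F_i/∂u) du + (∂F_i/∂v) dv.
  For the x component: f_1(F) = 3*u*v; d F_1 = (4*u + 2*v) du + (2*u) dv
  For the y component: f_2(F) = 6*u^2 + 6*u*v + 4*v^2; d F_2 = (0) du + (4*v) dv
  For the z component: f_3(F) = 2*u*(u + v); d F_3 = (v) du + (u) dv
Combining and collecting du, dv coefficients:
  coeff of du: 2*u*v*(7*u + 4*v)
  coeff of dv: 2*u^3 + 32*u^2*v + 24*u*v^2 + 16*v^3
F^* omega = (2*u*v*(7*u + 4*v)) du + (2*u^3 + 32*u^2*v + 24*u*v^2 + 16*v^3) dv.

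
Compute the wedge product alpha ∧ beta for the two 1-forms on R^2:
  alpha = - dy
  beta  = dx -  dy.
alpha ∧ beta = (1) dx ∧ dy

Distribute the wedge, using dx_i ∧ dx_j = -dx_j ∧ dx_i and dx_i ∧ dx_i = 0. For each pair (i, j) with i < j, the coefficient of dx_i ∧ dx_j in alpha ∧ beta is (alpha_i * beta_j - alpha_j * beta_i). Collecting: alpha ∧ beta = (1) dx ∧ dy.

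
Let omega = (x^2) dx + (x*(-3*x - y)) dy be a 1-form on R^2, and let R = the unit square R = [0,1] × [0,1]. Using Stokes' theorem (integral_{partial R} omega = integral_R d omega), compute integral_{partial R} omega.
integral_(partial R) omega = -7/2

Stokes: integral_partial_R omega = integral_R d omega with d omega = (∂Q/∂x - ∂P/∂y) dx ∧ dy.
  ∂Q/∂x = -6*x - y
  ∂P/∂y = 0
  integrand = ∂Q/∂x - ∂P/∂y = -6*x - y.
Integrating over R: integral_0^1 integral_0^1 (-6*x - y) dx dy = -7/2.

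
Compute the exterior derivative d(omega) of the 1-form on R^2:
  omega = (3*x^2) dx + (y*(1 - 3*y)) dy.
d(omega) = 0

For a 1-form omega = sum_i f_i dx_i, the exterior derivative is
  d(omega) = sum_{i < j} (∂f_j/∂x_i - ∂f_i/∂x_j) dx_i ∧ dx_j.

Assembling: d(omega) = 0.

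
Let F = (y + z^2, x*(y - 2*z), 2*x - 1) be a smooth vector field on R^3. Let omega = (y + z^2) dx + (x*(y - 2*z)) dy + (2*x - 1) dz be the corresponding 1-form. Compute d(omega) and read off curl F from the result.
d(omega) = (2*x) dy ∧ dz + (2*z - 2) dz ∧ dx + (y - 2*z - 1) dx ∧ dy; curl F = (2*x, 2*z - 2, y - 2*z - 1)

d omega = sum_{i<j} (∂f_j/∂x_i - ∂f_i/∂x_j) dx_i ∧ dx_j. Under the identification (dy ∧ dz, dz ∧ dx, dx ∧ dy) ↔ (e_x, e_y, e_z), the coefficients are exactly the components of curl F. Compute:
  ∂R/∂y - ∂Q/∂z = (0) - (-2*x) = 2*x
  ∂P/∂z - ∂R/∂x = (2*z) - (2) = 2*z - 2
  ∂Q/∂x - ∂P/∂y = (y - 2*z) - (1) = y - 2*z - 1.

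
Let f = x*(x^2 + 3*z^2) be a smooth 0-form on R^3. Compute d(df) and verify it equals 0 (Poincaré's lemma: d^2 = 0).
d(df) = 0

Step 1: df = sum_i (∂f/∂x_i) dx_i = (3*x^2 + 3*z^2) dx + (0) dy + (6*x*z) dz.
Step 2: Apply d again. Using the 1-form formula, the coefficient of dx ∧ dy in d(df) is ∂^2 f/∂x ∂y - ∂^2 f/∂y ∂x = (0) - (0) = 0 (equality of mixed partials for smooth f).
Similarly for dx ∧ dz and dy ∧ dz — all coefficients vanish. So d(df) = 0.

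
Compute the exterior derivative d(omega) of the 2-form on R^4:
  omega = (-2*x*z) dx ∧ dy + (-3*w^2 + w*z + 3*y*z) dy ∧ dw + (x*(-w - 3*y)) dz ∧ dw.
d(omega) = (-2*x) dx ∧ dy ∧ dz + (-w - 3*x - 3*y) dy ∧ dz ∧ dw + (-w - 3*y) dx ∧ dz ∧ dw

For a 2-form omega = sum_{i<j} g_{ij} dx_i ∧ dx_j, the exterior derivative is
  d(omega) = sum_{i<j} d(g_{ij}) ∧ dx_i ∧ dx_j = sum_{i<j, k} (∂g_{ij}/∂x_k) dx_k ∧ dx_i ∧ dx_j.
Expand each term, using dx_k ∧ dx_i ∧ dx_j = sgn(permutation) dx_{(a)} ∧ dx_{(b)} ∧ dx_{(c)} with (a < b < c) sorted:
  d(-2*x*z) includes (∂/∂z)(-2*x*z) dz = (-2*x) dz, which multiplied by dx ∧ dy gives (-2*x) dx ∧ dy ∧ dz
  d(-3*w^2 + w*z + 3*y*z) includes (∂/∂z)(-3*w^2 + w*z + 3*y*z) dz = (w + 3*y) dz, which multiplied by dy ∧ dw gives (-w - 3*y) dy ∧ dz ∧ dw
  d(x*(-w - 3*y)) includes (∂/∂x)(x*(-w - 3*y)) dx = (-w - 3*y) dx, which multiplied by dz ∧ dw gives (-w - 3*y) dx ∧ dz ∧ dw
  d(x*(-w - 3*y)) includes (∂/∂y)(x*(-w - 3*y)) dy = (-3*x) dy, which multiplied by dz ∧ dw gives (-3*x) dy ∧ dz ∧ dw
Collecting like 3-forms: d(omega) = (-2*x) dx ∧ dy ∧ dz + (-w - 3*x - 3*y) dy ∧ dz ∧ dw + (-w - 3*y) dx ∧ dz ∧ dw.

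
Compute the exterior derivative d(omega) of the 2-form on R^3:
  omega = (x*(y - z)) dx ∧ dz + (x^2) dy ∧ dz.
d(omega) = (x) dx ∧ dy ∧ dz

For a 2-form omega = sum_{i<j} g_{ij} dx_i ∧ dx_j, the exterior derivative is
  d(omega) = sum_{i<j} d(g_{ij}) ∧ dx_i ∧ dx_j = sum_{i<j, k} (∂g_{ij}/∂x_k) dx_k ∧ dx_i ∧ dx_j.
Expand each term, using dx_k ∧ dx_i ∧ dx_j = sgn(permutation) dx_{(a)} ∧ dx_{(b)} ∧ dx_{(c)} with (a < b < c) sorted:
  d(x*(y - z)) includes (∂/∂y)(x*(y - z)) dy = (x) dy, which multiplied by dx ∧ dz gives (-x) dx ∧ dy ∧ dz
  d(x^2) includes (∂/∂x)(x^2) dx = (2*x) dx, which multiplied by dy ∧ dz gives (2*x) dx ∧ dy ∧ dz
Collecting like 3-forms: d(omega) = (x) dx ∧ dy ∧ dz.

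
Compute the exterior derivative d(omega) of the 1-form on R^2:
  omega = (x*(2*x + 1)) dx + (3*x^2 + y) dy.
d(omega) = (6*x) dx ∧ dy

For a 1-form omega = sum_i f_i dx_i, the exterior derivative is
  d(omega) = sum_{i < j} (∂f_j/∂x_i - ∂f_i/∂x_j) dx_i ∧ dx_j.
  coefficient of dx ∧ dy: ∂f_2/∂x - ∂f_1/∂y = ∂(3*x^2 + y)/∂x - ∂(x*(2*x + 1))/∂y = 6*x
Assembling: d(omega) = (6*x) dx ∧ dy.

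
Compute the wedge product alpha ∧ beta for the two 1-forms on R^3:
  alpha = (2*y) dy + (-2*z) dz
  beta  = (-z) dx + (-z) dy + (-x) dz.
alpha ∧ beta = (2*y*z) dx ∧ dy + (-2*x*y - 2*z^2) dy ∧ dz + (-2*z^2) dx ∧ dz

Distribute the wedge, using dx_i ∧ dx_j = -dx_j ∧ dx_i and dx_i ∧ dx_i = 0. For each pair (i, j) with i < j, the coefficient of dx_i ∧ dx_j in alpha ∧ beta is (alpha_i * beta_j - alpha_j * beta_i). Collecting: alpha ∧ beta = (2*y*z) dx ∧ dy + (-2*x*y - 2*z^2) dy ∧ dz + (-2*z^2) dx ∧ dz.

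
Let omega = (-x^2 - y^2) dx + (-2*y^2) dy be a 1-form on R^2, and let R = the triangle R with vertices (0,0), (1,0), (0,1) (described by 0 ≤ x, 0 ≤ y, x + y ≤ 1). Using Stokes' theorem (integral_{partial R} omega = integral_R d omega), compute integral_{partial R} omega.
integral_(partial R) omega = 1/3

Stokes: integral_partial_R omega = integral_R d omega with d omega = (∂Q/∂x - ∂P/∂y) dx ∧ dy.
  ∂Q/∂x = 0
  ∂P/∂y = -2*y
  integrand = ∂Q/∂x - ∂P/∂y = 2*y.
Integrating over R: integral_0^1 integral_0^{1-x} (2*y) dy dx = 1/3.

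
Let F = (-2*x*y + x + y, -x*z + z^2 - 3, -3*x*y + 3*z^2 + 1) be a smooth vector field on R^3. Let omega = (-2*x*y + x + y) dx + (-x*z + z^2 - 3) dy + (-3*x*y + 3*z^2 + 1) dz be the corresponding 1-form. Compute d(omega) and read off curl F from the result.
d(omega) = (-2*x - 2*z) dy ∧ dz + (3*y) dz ∧ dx + (2*x - z - 1) dx ∧ dy; curl F = (-2*x - 2*z, 3*y, 2*x - z - 1)

d omega = sum_{i<j} (∂f_j/∂x_i - ∂f_i/∂x_j) dx_i ∧ dx_j. Under the identification (dy ∧ dz, dz ∧ dx, dx ∧ dy) ↔ (e_x, e_y, e_z), the coefficients are exactly the components of curl F. Compute:
  ∂R/∂y - ∂Q/∂z = (-3*x) - (-x + 2*z) = -2*x - 2*z
  ∂P/∂z - ∂R/∂x = (0) - (-3*y) = 3*y
  ∂Q/∂x - ∂P/∂y = (-z) - (1 - 2*x) = 2*x - z - 1.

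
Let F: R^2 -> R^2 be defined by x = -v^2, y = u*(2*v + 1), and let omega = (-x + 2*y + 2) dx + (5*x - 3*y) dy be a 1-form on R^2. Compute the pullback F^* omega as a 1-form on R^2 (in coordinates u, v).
F^* omega = (-12*u*v^2 - 12*u*v - 3*u - 10*v^3 - 5*v^2) du + (-12*u^2*v - 6*u^2 - 18*u*v^2 - 4*u*v - 2*v^3 - 4*v) dv

Using F^*(f dg) = (f ∘ F) d(g ∘ F), substitute each coordinate x_i by F_i(u, v) in f_i, and replace dx_i by d F_i = (∂F_i/∂u) du + (∂F_i/∂v) dv.
  For the x component: f_1(F) = 4*u*v + 2*u + v^2 + 2; d F_1 = (0) du + (-2*v) dv
  For the y component: f_2(F) = -6*u*v - 3*u - 5*v^2; d F_2 = (2*v + 1) du + (2*u) dv
Combining and collecting du, dv coefficients:
  coeff of du: -12*u*v^2 - 12*u*v - 3*u - 10*v^3 - 5*v^2
  coeff of dv: -12*u^2*v - 6*u^2 - 18*u*v^2 - 4*u*v - 2*v^3 - 4*v
F^* omega = (-12*u*v^2 - 12*u*v - 3*u - 10*v^3 - 5*v^2) du + (-12*u^2*v - 6*u^2 - 18*u*v^2 - 4*u*v - 2*v^3 - 4*v) dv.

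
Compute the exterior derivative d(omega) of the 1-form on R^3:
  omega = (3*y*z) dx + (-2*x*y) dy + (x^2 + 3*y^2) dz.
d(omega) = (-2*y - 3*z) dx ∧ dy + (2*x - 3*y) dx ∧ dz + (6*y) dy ∧ dz

For a 1-form omega = sum_i f_i dx_i, the exterior derivative is
  d(omega) = sum_{i < j} (∂f_j/∂x_i - ∂f_i/∂x_j) dx_i ∧ dx_j.
  coefficient of dx ∧ dy: ∂f_2/∂x - ∂f_1/∂y = ∂(-2*x*y)/∂x - ∂(3*y*z)/∂y = -2*y - 3*z
  coefficient of dx ∧ dz: ∂f_3/∂x - ∂f_1/∂z = ∂(x^2 + 3*y^2)/∂x - ∂(3*y*z)/∂z = 2*x - 3*y
  coefficient of dy ∧ dz: ∂f_3/∂y - ∂f_2/∂z = ∂(x^2 + 3*y^2)/∂y - ∂(-2*x*y)/∂z = 6*y
Assembling: d(omega) = (-2*y - 3*z) dx ∧ dy + (2*x - 3*y) dx ∧ dz + (6*y) dy ∧ dz.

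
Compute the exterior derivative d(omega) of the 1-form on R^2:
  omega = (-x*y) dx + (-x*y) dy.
d(omega) = (x - y) dx ∧ dy

For a 1-form omega = sum_i f_i dx_i, the exterior derivative is
  d(omega) = sum_{i < j} (∂f_j/∂x_i - ∂f_i/∂x_j) dx_i ∧ dx_j.
  coefficient of dx ∧ dy: ∂f_2/∂x - ∂f_1/∂y = ∂(-x*y)/∂x - ∂(-x*y)/∂y = x - y
Assembling: d(omega) = (x - y) dx ∧ dy.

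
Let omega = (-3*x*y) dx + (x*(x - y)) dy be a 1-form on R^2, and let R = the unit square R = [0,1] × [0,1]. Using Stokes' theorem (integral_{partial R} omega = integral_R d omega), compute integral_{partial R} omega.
integral_(partial R) omega = 2

Stokes: integral_partial_R omega = integral_R d omega with d omega = (∂Q/∂x - ∂P/∂y) dx ∧ dy.
  ∂Q/∂x = 2*x - y
  ∂P/∂y = -3*x
  integrand = ∂Q/∂x - ∂P/∂y = 5*x - y.
Integrating over R: integral_0^1 integral_0^1 (5*x - y) dx dy = 2.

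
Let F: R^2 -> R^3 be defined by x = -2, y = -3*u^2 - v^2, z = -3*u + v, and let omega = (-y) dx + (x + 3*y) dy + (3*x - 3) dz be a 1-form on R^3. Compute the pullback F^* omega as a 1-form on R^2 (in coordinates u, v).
F^* omega = (54*u^3 + 18*u*v^2 + 12*u + 27) du + (18*u^2*v + 6*v^3 + 4*v - 9) dv

Using F^*(f dg) = (f ∘ F) d(g ∘ F), substitute each coordinate x_i by F_i(u, v) in f_i, and replace dx_i by d F_i = (∂F_i/∂u) du + (∂F_i/∂v) dv.
  For the x component: f_1(F) = 3*u^2 + v^2; d F_1 = (0) du + (0) dv
  For the y component: f_2(F) = -9*u^2 - 3*v^2 - 2; d F_2 = (-6*u) du + (-2*v) dv
  For the z component: f_3(F) = -9; d F_3 = (-3) du + (1) dv
Combining and collecting du, dv coefficients:
  coeff of du: 54*u^3 + 18*u*v^2 + 12*u + 27
  coeff of dv: 18*u^2*v + 6*v^3 + 4*v - 9
F^* omega = (54*u^3 + 18*u*v^2 + 12*u + 27) du + (18*u^2*v + 6*v^3 + 4*v - 9) dv.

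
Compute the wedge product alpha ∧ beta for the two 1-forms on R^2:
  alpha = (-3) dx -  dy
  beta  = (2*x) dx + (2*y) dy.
alpha ∧ beta = (2*x - 6*y) dx ∧ dy

Distribute the wedge, using dx_i ∧ dx_j = -dx_j ∧ dx_i and dx_i ∧ dx_i = 0. For each pair (i, j) with i < j, the coefficient of dx_i ∧ dx_j in alpha ∧ beta is (alpha_i * beta_j - alpha_j * beta_i). Collecting: alpha ∧ beta = (2*x - 6*y) dx ∧ dy.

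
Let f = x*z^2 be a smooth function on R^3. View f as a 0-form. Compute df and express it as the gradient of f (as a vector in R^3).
df = (z^2) dx + (0) dy + (2*x*z) dz; grad f = (z^2, 0, 2*x*z)

For a 0-form f, d f = (∂f/∂x) dx + (∂f/∂y) dy + (∂f/∂z) dz. The components of the vector representation are exactly the entries of grad f in Cartesian coordinates:
  ∂f/∂x = z^2
  ∂f/∂y = 0
  ∂f/∂z = 2*x*z.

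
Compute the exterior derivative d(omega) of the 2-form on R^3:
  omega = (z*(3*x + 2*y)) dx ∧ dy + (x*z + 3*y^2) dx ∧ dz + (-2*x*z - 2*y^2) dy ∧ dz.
d(omega) = (3*x - 4*y - 2*z) dx ∧ dy ∧ dz

For a 2-form omega = sum_{i<j} g_{ij} dx_i ∧ dx_j, the exterior derivative is
  d(omega) = sum_{i<j} d(g_{ij}) ∧ dx_i ∧ dx_j = sum_{i<j, k} (∂g_{ij}/∂x_k) dx_k ∧ dx_i ∧ dx_j.
Expand each term, using dx_k ∧ dx_i ∧ dx_j = sgn(permutation) dx_{(a)} ∧ dx_{(b)} ∧ dx_{(c)} with (a < b < c) sorted:
  d(z*(3*x + 2*y)) includes (∂/∂z)(z*(3*x + 2*y)) dz = (3*x + 2*y) dz, which multiplied by dx ∧ dy gives (3*x + 2*y) dx ∧ dy ∧ dz
  d(x*z + 3*y^2) includes (∂/∂y)(x*z + 3*y^2) dy = (6*y) dy, which multiplied by dx ∧ dz gives (-6*y) dx ∧ dy ∧ dz
  d(-2*x*z - 2*y^2) includes (∂/∂x)(-2*x*z - 2*y^2) dx = (-2*z) dx, which multiplied by dy ∧ dz gives (-2*z) dx ∧ dy ∧ dz
Collecting like 3-forms: d(omega) = (3*x - 4*y - 2*z) dx ∧ dy ∧ dz.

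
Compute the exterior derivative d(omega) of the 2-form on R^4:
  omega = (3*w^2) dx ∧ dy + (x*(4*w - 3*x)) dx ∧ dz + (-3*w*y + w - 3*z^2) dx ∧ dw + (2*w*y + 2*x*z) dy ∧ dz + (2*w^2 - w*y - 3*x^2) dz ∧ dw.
d(omega) = (9*w) dx ∧ dy ∧ dw + (-2*x + 6*z) dx ∧ dz ∧ dw + (2*z) dx ∧ dy ∧ dz + (-w + 2*y) dy ∧ dz ∧ dw

For a 2-form omega = sum_{i<j} g_{ij} dx_i ∧ dx_j, the exterior derivative is
  d(omega) = sum_{i<j} d(g_{ij}) ∧ dx_i ∧ dx_j = sum_{i<j, k} (∂g_{ij}/∂x_k) dx_k ∧ dx_i ∧ dx_j.
Expand each term, using dx_k ∧ dx_i ∧ dx_j = sgn(permutation) dx_{(a)} ∧ dx_{(b)} ∧ dx_{(c)} with (a < b < c) sorted:
  d(3*w^2) includes (∂/∂w)(3*w^2) dw = (6*w) dw, which multiplied by dx ∧ dy gives (6*w) dx ∧ dy ∧ dw
  d(x*(4*w - 3*x)) includes (∂/∂w)(x*(4*w - 3*x)) dw = (4*x) dw, which multiplied by dx ∧ dz gives (4*x) dx ∧ dz ∧ dw
  d(-3*w*y + w - 3*z^2) includes (∂/∂y)(-3*w*y + w - 3*z^2) dy = (-3*w) dy, which multiplied by dx ∧ dw gives (3*w) dx ∧ dy ∧ dw
  d(-3*w*y + w - 3*z^2) includes (∂/∂z)(-3*w*y + w - 3*z^2) dz = (-6*z) dz, which multiplied by dx ∧ dw gives (6*z) dx ∧ dz ∧ dw
  d(2*w*y + 2*x*z) includes (∂/∂x)(2*w*y + 2*x*z) dx = (2*z) dx, which multiplied by dy ∧ dz gives (2*z) dx ∧ dy ∧ dz
  d(2*w*y + 2*x*z) includes (∂/∂w)(2*w*y + 2*x*z) dw = (2*y) dw, which multiplied by dy ∧ dz gives (2*y) dy ∧ dz ∧ dw
  d(2*w^2 - w*y - 3*x^2) includes (∂/∂x)(2*w^2 - w*y - 3*x^2) dx = (-6*x) dx, which multiplied by dz ∧ dw gives (-6*x) dx ∧ dz ∧ dw
  d(2*w^2 - w*y - 3*x^2) includes (∂/∂y)(2*w^2 - w*y - 3*x^2) dy = (-w) dy, which multiplied by dz ∧ dw gives (-w) dy ∧ dz ∧ dw
Collecting like 3-forms: d(omega) = (9*w) dx ∧ dy ∧ dw + (-2*x + 6*z) dx ∧ dz ∧ dw + (2*z) dx ∧ dy ∧ dz + (-w + 2*y) dy ∧ dz ∧ dw.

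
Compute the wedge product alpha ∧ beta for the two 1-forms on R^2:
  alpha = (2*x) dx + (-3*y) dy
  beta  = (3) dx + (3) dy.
alpha ∧ beta = (6*x + 9*y) dx ∧ dy

Distribute the wedge, using dx_i ∧ dx_j = -dx_j ∧ dx_i and dx_i ∧ dx_i = 0. For each pair (i, j) with i < j, the coefficient of dx_i ∧ dx_j in alpha ∧ beta is (alpha_i * beta_j - alpha_j * beta_i). Collecting: alpha ∧ beta = (6*x + 9*y) dx ∧ dy.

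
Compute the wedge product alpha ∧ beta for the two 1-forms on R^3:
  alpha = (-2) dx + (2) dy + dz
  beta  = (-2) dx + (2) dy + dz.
alpha ∧ beta = 0

Distribute the wedge, using dx_i ∧ dx_j = -dx_j ∧ dx_i and dx_i ∧ dx_i = 0. For each pair (i, j) with i < j, the coefficient of dx_i ∧ dx_j in alpha ∧ beta is (alpha_i * beta_j - alpha_j * beta_i). Collecting: alpha ∧ beta = 0.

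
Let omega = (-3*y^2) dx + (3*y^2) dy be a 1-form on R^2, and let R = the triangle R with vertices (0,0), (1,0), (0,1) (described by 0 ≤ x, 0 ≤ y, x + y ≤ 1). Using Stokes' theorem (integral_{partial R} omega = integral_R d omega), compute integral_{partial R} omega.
integral_(partial R) omega = 1

Stokes: integral_partial_R omega = integral_R d omega with d omega = (∂Q/∂x - ∂P/∂y) dx ∧ dy.
  ∂Q/∂x = 0
  ∂P/∂y = -6*y
  integrand = ∂Q/∂x - ∂P/∂y = 6*y.
Integrating over R: integral_0^1 integral_0^{1-x} (6*y) dy dx = 1.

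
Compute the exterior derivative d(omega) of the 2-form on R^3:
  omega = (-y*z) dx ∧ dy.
d(omega) = (-y) dx ∧ dy ∧ dz

For a 2-form omega = sum_{i<j} g_{ij} dx_i ∧ dx_j, the exterior derivative is
  d(omega) = sum_{i<j} d(g_{ij}) ∧ dx_i ∧ dx_j = sum_{i<j, k} (∂g_{ij}/∂x_k) dx_k ∧ dx_i ∧ dx_j.
Expand each term, using dx_k ∧ dx_i ∧ dx_j = sgn(permutation) dx_{(a)} ∧ dx_{(b)} ∧ dx_{(c)} with (a < b < c) sorted:
  d(-y*z) includes (∂/∂z)(-y*z) dz = (-y) dz, which multiplied by dx ∧ dy gives (-y) dx ∧ dy ∧ dz
Collecting like 3-forms: d(omega) = (-y) dx ∧ dy ∧ dz.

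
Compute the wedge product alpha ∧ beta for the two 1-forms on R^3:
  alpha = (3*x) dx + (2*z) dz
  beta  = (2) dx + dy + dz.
alpha ∧ beta = (3*x) dx ∧ dy + (3*x - 4*z) dx ∧ dz + (-2*z) dy ∧ dz

Distribute the wedge, using dx_i ∧ dx_j = -dx_j ∧ dx_i and dx_i ∧ dx_i = 0. For each pair (i, j) with i < j, the coefficient of dx_i ∧ dx_j in alpha ∧ beta is (alpha_i * beta_j - alpha_j * beta_i). Collecting: alpha ∧ beta = (3*x) dx ∧ dy + (3*x - 4*z) dx ∧ dz + (-2*z) dy ∧ dz.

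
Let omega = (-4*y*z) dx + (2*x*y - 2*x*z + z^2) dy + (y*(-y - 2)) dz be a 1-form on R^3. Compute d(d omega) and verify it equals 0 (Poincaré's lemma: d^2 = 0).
d(d omega) = 0

Step 1: d omega = sum_{i<j} (∂f_j/∂x_i - ∂f_i/∂x_j) dx_i ∧ dx_j:
  coeff of dx ∧ dy: 2*y + 2*z
  coeff of dx ∧ dz: 4*y
  coeff of dy ∧ dz: 2*x - 2*y - 2*z - 2
Step 2: Apply d again to each 2-form coefficient. The only possible 3-form in R^3 is dx ∧ dy ∧ dz, with coefficient
  ∂(coeff of dy∧dz)/∂x - ∂(coeff of dx∧dz)/∂y + ∂(coeff of dx∧dy)/∂z
  = ∂/∂x (2*x - 2*y - 2*z - 2) - ∂/∂y (4*y) + ∂/∂z (2*y + 2*z).
Each of these terms simplifies to sums of mixed partials that cancel in pairs. The result is 0 (by equality of mixed partials for smooth functions — Schwarz / Clairaut).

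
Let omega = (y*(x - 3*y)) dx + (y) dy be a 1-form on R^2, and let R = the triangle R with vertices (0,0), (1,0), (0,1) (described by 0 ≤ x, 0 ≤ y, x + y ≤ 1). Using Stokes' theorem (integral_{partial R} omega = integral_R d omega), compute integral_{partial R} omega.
integral_(partial R) omega = 5/6

Stokes: integral_partial_R omega = integral_R d omega with d omega = (∂Q/∂x - ∂P/∂y) dx ∧ dy.
  ∂Q/∂x = 0
  ∂P/∂y = x - 6*y
  integrand = ∂Q/∂x - ∂P/∂y = -x + 6*y.
Integrating over R: integral_0^1 integral_0^{1-x} (-x + 6*y) dy dx = 5/6.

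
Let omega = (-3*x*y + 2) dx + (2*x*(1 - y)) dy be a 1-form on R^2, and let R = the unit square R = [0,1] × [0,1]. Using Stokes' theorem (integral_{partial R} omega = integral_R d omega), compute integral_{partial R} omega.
integral_(partial R) omega = 5/2

Stokes: integral_partial_R omega = integral_R d omega with d omega = (∂Q/∂x - ∂P/∂y) dx ∧ dy.
  ∂Q/∂x = 2 - 2*y
  ∂P/∂y = -3*x
  integrand = ∂Q/∂x - ∂P/∂y = 3*x - 2*y + 2.
Integrating over R: integral_0^1 integral_0^1 (3*x - 2*y + 2) dx dy = 5/2.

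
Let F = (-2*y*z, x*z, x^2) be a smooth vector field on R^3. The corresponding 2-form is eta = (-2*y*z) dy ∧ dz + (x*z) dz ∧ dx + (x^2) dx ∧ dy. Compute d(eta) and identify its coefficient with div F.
d(eta) = (0) dx ∧ dy ∧ dz; div F = 0

For a 2-form in R^3 of the form above, applying d gives a 3-form with coefficient ∂P/∂x + ∂Q/∂y + ∂R/∂z:
  ∂P/∂x = 0
  ∂Q/∂y = 0
  ∂R/∂z = 0
Sum = 0, which is exactly div F.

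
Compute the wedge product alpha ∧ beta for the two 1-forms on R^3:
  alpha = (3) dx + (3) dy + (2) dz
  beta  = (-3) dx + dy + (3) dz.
alpha ∧ beta = (12) dx ∧ dy + (15) dx ∧ dz + (7) dy ∧ dz

Distribute the wedge, using dx_i ∧ dx_j = -dx_j ∧ dx_i and dx_i ∧ dx_i = 0. For each pair (i, j) with i < j, the coefficient of dx_i ∧ dx_j in alpha ∧ beta is (alpha_i * beta_j - alpha_j * beta_i). Collecting: alpha ∧ beta = (12) dx ∧ dy + (15) dx ∧ dz + (7) dy ∧ dz.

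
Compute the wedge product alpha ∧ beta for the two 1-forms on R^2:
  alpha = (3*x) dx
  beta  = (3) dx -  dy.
alpha ∧ beta = (-3*x) dx ∧ dy

Distribute the wedge, using dx_i ∧ dx_j = -dx_j ∧ dx_i and dx_i ∧ dx_i = 0. For each pair (i, j) with i < j, the coefficient of dx_i ∧ dx_j in alpha ∧ beta is (alpha_i * beta_j - alpha_j * beta_i). Collecting: alpha ∧ beta = (-3*x) dx ∧ dy.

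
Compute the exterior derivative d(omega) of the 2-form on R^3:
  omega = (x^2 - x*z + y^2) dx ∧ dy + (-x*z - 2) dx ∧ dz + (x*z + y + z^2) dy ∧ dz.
d(omega) = (-x + z) dx ∧ dy ∧ dz

For a 2-form omega = sum_{i<j} g_{ij} dx_i ∧ dx_j, the exterior derivative is
  d(omega) = sum_{i<j} d(g_{ij}) ∧ dx_i ∧ dx_j = sum_{i<j, k} (∂g_{ij}/∂x_k) dx_k ∧ dx_i ∧ dx_j.
Expand each term, using dx_k ∧ dx_i ∧ dx_j = sgn(permutation) dx_{(a)} ∧ dx_{(b)} ∧ dx_{(c)} with (a < b < c) sorted:
  d(x^2 - x*z + y^2) includes (∂/∂z)(x^2 - x*z + y^2) dz = (-x) dz, which multiplied by dx ∧ dy gives (-x) dx ∧ dy ∧ dz
  d(x*z + y + z^2) includes (∂/∂x)(x*z + y + z^2) dx = (z) dx, which multiplied by dy ∧ dz gives (z) dx ∧ dy ∧ dz
Collecting like 3-forms: d(omega) = (-x + z) dx ∧ dy ∧ dz.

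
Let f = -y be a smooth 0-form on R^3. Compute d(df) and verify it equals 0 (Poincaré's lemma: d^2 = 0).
d(df) = 0

Step 1: df = sum_i (∂f/∂x_i) dx_i = (0) dx + (-1) dy + (0) dz.
Step 2: Apply d again. Using the 1-form formula, the coefficient of dx ∧ dy in d(df) is ∂^2 f/∂x ∂y - ∂^2 f/∂y ∂x = (0) - (0) = 0 (equality of mixed partials for smooth f).
Similarly for dx ∧ dz and dy ∧ dz — all coefficients vanish. So d(df) = 0.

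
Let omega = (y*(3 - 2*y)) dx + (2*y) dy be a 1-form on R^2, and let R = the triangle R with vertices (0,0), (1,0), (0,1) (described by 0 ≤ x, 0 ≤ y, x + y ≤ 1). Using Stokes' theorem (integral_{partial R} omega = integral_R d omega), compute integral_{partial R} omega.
integral_(partial R) omega = -5/6

Stokes: integral_partial_R omega = integral_R d omega with d omega = (∂Q/∂x - ∂P/∂y) dx ∧ dy.
  ∂Q/∂x = 0
  ∂P/∂y = 3 - 4*y
  integrand = ∂Q/∂x - ∂P/∂y = 4*y - 3.
Integrating over R: integral_0^1 integral_0^{1-x} (4*y - 3) dy dx = -5/6.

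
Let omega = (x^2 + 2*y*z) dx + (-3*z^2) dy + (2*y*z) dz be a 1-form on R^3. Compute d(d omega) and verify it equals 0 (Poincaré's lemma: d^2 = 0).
d(d omega) = 0

Step 1: d omega = sum_{i<j} (∂f_j/∂x_i - ∂f_i/∂x_j) dx_i ∧ dx_j:
  coeff of dx ∧ dy: -2*z
  coeff of dx ∧ dz: -2*y
  coeff of dy ∧ dz: 8*z
Step 2: Apply d again to each 2-form coefficient. The only possible 3-form in R^3 is dx ∧ dy ∧ dz, with coefficient
  ∂(coeff of dy∧dz)/∂x - ∂(coeff of dx∧dz)/∂y + ∂(coeff of dx∧dy)/∂z
  = ∂/∂x (8*z) - ∂/∂y (-2*y) + ∂/∂z (-2*z).
Each of these terms simplifies to sums of mixed partials that cancel in pairs. The result is 0 (by equality of mixed partials for smooth functions — Schwarz / Clairaut).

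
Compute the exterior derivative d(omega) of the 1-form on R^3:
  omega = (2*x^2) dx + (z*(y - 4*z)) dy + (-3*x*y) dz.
d(omega) = (-3*y) dx ∧ dz + (-3*x - y + 8*z) dy ∧ dz

For a 1-form omega = sum_i f_i dx_i, the exterior derivative is
  d(omega) = sum_{i < j} (∂f_j/∂x_i - ∂f_i/∂x_j) dx_i ∧ dx_j.
  coefficient of dx ∧ dz: ∂f_3/∂x - ∂f_1/∂z = ∂(-3*x*y)/∂x - ∂(2*x^2)/∂z = -3*y
  coefficient of dy ∧ dz: ∂f_3/∂y - ∂f_2/∂z = ∂(-3*x*y)/∂y - ∂(z*(y - 4*z))/∂z = -3*x - y + 8*z
Assembling: d(omega) = (-3*y) dx ∧ dz + (-3*x - y + 8*z) dy ∧ dz.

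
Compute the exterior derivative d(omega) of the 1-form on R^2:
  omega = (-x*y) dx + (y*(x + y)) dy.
d(omega) = (x + y) dx ∧ dy

For a 1-form omega = sum_i f_i dx_i, the exterior derivative is
  d(omega) = sum_{i < j} (∂f_j/∂x_i - ∂f_i/∂x_j) dx_i ∧ dx_j.
  coefficient of dx ∧ dy: ∂f_2/∂x - ∂f_1/∂y = ∂(y*(x + y))/∂x - ∂(-x*y)/∂y = x + y
Assembling: d(omega) = (x + y) dx ∧ dy.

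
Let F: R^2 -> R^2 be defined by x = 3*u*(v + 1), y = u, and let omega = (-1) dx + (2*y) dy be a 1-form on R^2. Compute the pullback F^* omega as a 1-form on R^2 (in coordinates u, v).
F^* omega = (2*u - 3*v - 3) du + (-3*u) dv

Using F^*(f dg) = (f ∘ F) d(g ∘ F), substitute each coordinate x_i by F_i(u, v) in f_i, and replace dx_i by d F_i = (∂F_i/∂u) du + (∂F_i/∂v) dv.
  For the x component: f_1(F) = -1; d F_1 = (3*v + 3) du + (3*u) dv
  For the y component: f_2(F) = 2*u; d F_2 = (1) du + (0) dv
Combining and collecting du, dv coefficients:
  coeff of du: 2*u - 3*v - 3
  coeff of dv: -3*u
F^* omega = (2*u - 3*v - 3) du + (-3*u) dv.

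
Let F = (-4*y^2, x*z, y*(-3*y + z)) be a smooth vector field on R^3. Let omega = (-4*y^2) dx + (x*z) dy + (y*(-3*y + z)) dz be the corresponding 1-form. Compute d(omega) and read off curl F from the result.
d(omega) = (-x - 6*y + z) dy ∧ dz + (0) dz ∧ dx + (8*y + z) dx ∧ dy; curl F = (-x - 6*y + z, 0, 8*y + z)

d omega = sum_{i<j} (∂f_j/∂x_i - ∂f_i/∂x_j) dx_i ∧ dx_j. Under the identification (dy ∧ dz, dz ∧ dx, dx ∧ dy) ↔ (e_x, e_y, e_z), the coefficients are exactly the components of curl F. Compute:
  ∂R/∂y - ∂Q/∂z = (-6*y + z) - (x) = -x - 6*y + z
  ∂P/∂z - ∂R/∂x = (0) - (0) = 0
  ∂Q/∂x - ∂P/∂y = (z) - (-8*y) = 8*y + z.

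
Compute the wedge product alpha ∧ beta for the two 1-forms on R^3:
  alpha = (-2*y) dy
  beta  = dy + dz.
alpha ∧ beta = (-2*y) dy ∧ dz

Distribute the wedge, using dx_i ∧ dx_j = -dx_j ∧ dx_i and dx_i ∧ dx_i = 0. For each pair (i, j) with i < j, the coefficient of dx_i ∧ dx_j in alpha ∧ beta is (alpha_i * beta_j - alpha_j * beta_i). Collecting: alpha ∧ beta = (-2*y) dy ∧ dz.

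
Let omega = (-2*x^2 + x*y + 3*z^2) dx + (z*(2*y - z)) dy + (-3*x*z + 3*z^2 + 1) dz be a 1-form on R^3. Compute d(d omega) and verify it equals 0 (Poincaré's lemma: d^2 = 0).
d(d omega) = 0

Step 1: d omega = sum_{i<j} (∂f_j/∂x_i - ∂f_i/∂x_j) dx_i ∧ dx_j:
  coeff of dx ∧ dy: -x
  coeff of dx ∧ dz: -9*z
  coeff of dy ∧ dz: -2*y + 2*z
Step 2: Apply d again to each 2-form coefficient. The only possible 3-form in R^3 is dx ∧ dy ∧ dz, with coefficient
  ∂(coeff of dy∧dz)/∂x - ∂(coeff of dx∧dz)/∂y + ∂(coeff of dx∧dy)/∂z
  = ∂/∂x (-2*y + 2*z) - ∂/∂y (-9*z) + ∂/∂z (-x).
Each of these terms simplifies to sums of mixed partials that cancel in pairs. The result is 0 (by equality of mixed partials for smooth functions — Schwarz / Clairaut).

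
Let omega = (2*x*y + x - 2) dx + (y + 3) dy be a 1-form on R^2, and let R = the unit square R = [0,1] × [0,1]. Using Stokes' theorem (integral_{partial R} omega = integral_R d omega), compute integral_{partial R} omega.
integral_(partial R) omega = -1

Stokes: integral_partial_R omega = integral_R d omega with d omega = (∂Q/∂x - ∂P/∂y) dx ∧ dy.
  ∂Q/∂x = 0
  ∂P/∂y = 2*x
  integrand = ∂Q/∂x - ∂P/∂y = -2*x.
Integrating over R: integral_0^1 integral_0^1 (-2*x) dx dy = -1.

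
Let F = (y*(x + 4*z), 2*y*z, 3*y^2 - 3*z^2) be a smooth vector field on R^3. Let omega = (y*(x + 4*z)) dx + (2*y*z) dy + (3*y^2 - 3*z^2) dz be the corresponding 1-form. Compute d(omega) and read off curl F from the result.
d(omega) = (4*y) dy ∧ dz + (4*y) dz ∧ dx + (-x - 4*z) dx ∧ dy; curl F = (4*y, 4*y, -x - 4*z)

d omega = sum_{i<j} (∂f_j/∂x_i - ∂f_i/∂x_j) dx_i ∧ dx_j. Under the identification (dy ∧ dz, dz ∧ dx, dx ∧ dy) ↔ (e_x, e_y, e_z), the coefficients are exactly the components of curl F. Compute:
  ∂R/∂y - ∂Q/∂z = (6*y) - (2*y) = 4*y
  ∂P/∂z - ∂R/∂x = (4*y) - (0) = 4*y
  ∂Q/∂x - ∂P/∂y = (0) - (x + 4*z) = -x - 4*z.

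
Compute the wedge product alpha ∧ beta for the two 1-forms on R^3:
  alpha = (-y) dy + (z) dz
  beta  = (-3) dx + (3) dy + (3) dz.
alpha ∧ beta = (-3*y) dx ∧ dy + (-3*y - 3*z) dy ∧ dz + (3*z) dx ∧ dz

Distribute the wedge, using dx_i ∧ dx_j = -dx_j ∧ dx_i and dx_i ∧ dx_i = 0. For each pair (i, j) with i < j, the coefficient of dx_i ∧ dx_j in alpha ∧ beta is (alpha_i * beta_j - alpha_j * beta_i). Collecting: alpha ∧ beta = (-3*y) dx ∧ dy + (-3*y - 3*z) dy ∧ dz + (3*z) dx ∧ dz.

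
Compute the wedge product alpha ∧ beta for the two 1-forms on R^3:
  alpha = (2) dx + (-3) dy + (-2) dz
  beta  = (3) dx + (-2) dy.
alpha ∧ beta = (5) dx ∧ dy + (6) dx ∧ dz + (-4) dy ∧ dz

Distribute the wedge, using dx_i ∧ dx_j = -dx_j ∧ dx_i and dx_i ∧ dx_i = 0. For each pair (i, j) with i < j, the coefficient of dx_i ∧ dx_j in alpha ∧ beta is (alpha_i * beta_j - alpha_j * beta_i). Collecting: alpha ∧ beta = (5) dx ∧ dy + (6) dx ∧ dz + (-4) dy ∧ dz.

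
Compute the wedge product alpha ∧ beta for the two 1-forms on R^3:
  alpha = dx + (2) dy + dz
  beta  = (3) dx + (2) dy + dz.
alpha ∧ beta = (-4) dx ∧ dy + (-2) dx ∧ dz

Distribute the wedge, using dx_i ∧ dx_j = -dx_j ∧ dx_i and dx_i ∧ dx_i = 0. For each pair (i, j) with i < j, the coefficient of dx_i ∧ dx_j in alpha ∧ beta is (alpha_i * beta_j - alpha_j * beta_i). Collecting: alpha ∧ beta = (-4) dx ∧ dy + (-2) dx ∧ dz.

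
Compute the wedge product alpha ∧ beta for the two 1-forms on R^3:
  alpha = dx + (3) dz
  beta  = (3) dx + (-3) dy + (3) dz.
alpha ∧ beta = (-3) dx ∧ dy + (-6) dx ∧ dz + (9) dy ∧ dz

Distribute the wedge, using dx_i ∧ dx_j = -dx_j ∧ dx_i and dx_i ∧ dx_i = 0. For each pair (i, j) with i < j, the coefficient of dx_i ∧ dx_j in alpha ∧ beta is (alpha_i * beta_j - alpha_j * beta_i). Collecting: alpha ∧ beta = (-3) dx ∧ dy + (-6) dx ∧ dz + (9) dy ∧ dz.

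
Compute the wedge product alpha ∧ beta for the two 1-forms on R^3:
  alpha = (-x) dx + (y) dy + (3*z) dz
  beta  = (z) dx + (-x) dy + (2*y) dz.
alpha ∧ beta = (x^2 - y*z) dx ∧ dy + (-2*x*y - 3*z^2) dx ∧ dz + (3*x*z + 2*y^2) dy ∧ dz

Distribute the wedge, using dx_i ∧ dx_j = -dx_j ∧ dx_i and dx_i ∧ dx_i = 0. For each pair (i, j) with i < j, the coefficient of dx_i ∧ dx_j in alpha ∧ beta is (alpha_i * beta_j - alpha_j * beta_i). Collecting: alpha ∧ beta = (x^2 - y*z) dx ∧ dy + (-2*x*y - 3*z^2) dx ∧ dz + (3*x*z + 2*y^2) dy ∧ dz.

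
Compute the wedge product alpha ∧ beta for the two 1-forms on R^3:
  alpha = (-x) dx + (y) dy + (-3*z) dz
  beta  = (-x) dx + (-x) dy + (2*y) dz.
alpha ∧ beta = (x*(x + y)) dx ∧ dy + (-x*(2*y + 3*z)) dx ∧ dz + (-3*x*z + 2*y^2) dy ∧ dz

Distribute the wedge, using dx_i ∧ dx_j = -dx_j ∧ dx_i and dx_i ∧ dx_i = 0. For each pair (i, j) with i < j, the coefficient of dx_i ∧ dx_j in alpha ∧ beta is (alpha_i * beta_j - alpha_j * beta_i). Collecting: alpha ∧ beta = (x*(x + y)) dx ∧ dy + (-x*(2*y + 3*z)) dx ∧ dz + (-3*x*z + 2*y^2) dy ∧ dz.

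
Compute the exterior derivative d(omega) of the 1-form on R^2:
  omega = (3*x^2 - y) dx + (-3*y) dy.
d(omega) = (1) dx ∧ dy

For a 1-form omega = sum_i f_i dx_i, the exterior derivative is
  d(omega) = sum_{i < j} (∂f_j/∂x_i - ∂f_i/∂x_j) dx_i ∧ dx_j.
  coefficient of dx ∧ dy: ∂f_2/∂x - ∂f_1/∂y = ∂(-3*y)/∂x - ∂(3*x^2 - y)/∂y = 1
Assembling: d(omega) = (1) dx ∧ dy.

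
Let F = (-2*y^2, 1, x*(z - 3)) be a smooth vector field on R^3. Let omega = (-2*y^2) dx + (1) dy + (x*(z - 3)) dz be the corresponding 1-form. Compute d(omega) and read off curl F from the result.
d(omega) = (0) dy ∧ dz + (3 - z) dz ∧ dx + (4*y) dx ∧ dy; curl F = (0, 3 - z, 4*y)

d omega = sum_{i<j} (∂f_j/∂x_i - ∂f_i/∂x_j) dx_i ∧ dx_j. Under the identification (dy ∧ dz, dz ∧ dx, dx ∧ dy) ↔ (e_x, e_y, e_z), the coefficients are exactly the components of curl F. Compute:
  ∂R/∂y - ∂Q/∂z = (0) - (0) = 0
  ∂P/∂z - ∂R/∂x = (0) - (z - 3) = 3 - z
  ∂Q/∂x - ∂P/∂y = (0) - (-4*y) = 4*y.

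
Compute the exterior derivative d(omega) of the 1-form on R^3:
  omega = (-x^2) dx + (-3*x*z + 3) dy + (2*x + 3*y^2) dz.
d(omega) = (-3*z) dx ∧ dy + (2) dx ∧ dz + (3*x + 6*y) dy ∧ dz

For a 1-form omega = sum_i f_i dx_i, the exterior derivative is
  d(omega) = sum_{i < j} (∂f_j/∂x_i - ∂f_i/∂x_j) dx_i ∧ dx_j.
  coefficient of dx ∧ dy: ∂f_2/∂x - ∂f_1/∂y = ∂(-3*x*z + 3)/∂x - ∂(-x^2)/∂y = -3*z
  coefficient of dx ∧ dz: ∂f_3/∂x - ∂f_1/∂z = ∂(2*x + 3*y^2)/∂x - ∂(-x^2)/∂z = 2
  coefficient of dy ∧ dz: ∂f_3/∂y - ∂f_2/∂z = ∂(2*x + 3*y^2)/∂y - ∂(-3*x*z + 3)/∂z = 3*x + 6*y
Assembling: d(omega) = (-3*z) dx ∧ dy + (2) dx ∧ dz + (3*x + 6*y) dy ∧ dz.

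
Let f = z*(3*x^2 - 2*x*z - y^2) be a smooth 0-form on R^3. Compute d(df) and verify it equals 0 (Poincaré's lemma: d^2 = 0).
d(df) = 0

Step 1: df = sum_i (∂f/∂x_i) dx_i = (2*z*(3*x - z)) dx + (-2*y*z) dy + (3*x^2 - 4*x*z - y^2) dz.
Step 2: Apply d again. Using the 1-form formula, the coefficient of dx ∧ dy in d(df) is ∂^2 f/∂x ∂y - ∂^2 f/∂y ∂x = (0) - (0) = 0 (equality of mixed partials for smooth f).
Similarly for dx ∧ dz and dy ∧ dz — all coefficients vanish. So d(df) = 0.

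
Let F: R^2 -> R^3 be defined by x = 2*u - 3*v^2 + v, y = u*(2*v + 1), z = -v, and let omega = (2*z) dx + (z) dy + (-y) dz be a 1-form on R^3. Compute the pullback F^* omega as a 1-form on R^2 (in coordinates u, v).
F^* omega = (v*(-2*v - 5)) du + (u + 12*v^2 - 2*v) dv

Using F^*(f dg) = (f ∘ F) d(g ∘ F), substitute each coordinate x_i by F_i(u, v) in f_i, and replace dx_i by d F_i = (∂F_i/∂u) du + (∂F_i/∂v) dv.
  For the x component: f_1(F) = -2*v; d F_1 = (2) du + (1 - 6*v) dv
  For the y component: f_2(F) = -v; d F_2 = (2*v + 1) du + (2*u) dv
  For the z component: f_3(F) = u*(-2*v - 1); d F_3 = (0) du + (-1) dv
Combining and collecting du, dv coefficients:
  coeff of du: v*(-2*v - 5)
  coeff of dv: u + 12*v^2 - 2*v
F^* omega = (v*(-2*v - 5)) du + (u + 12*v^2 - 2*v) dv.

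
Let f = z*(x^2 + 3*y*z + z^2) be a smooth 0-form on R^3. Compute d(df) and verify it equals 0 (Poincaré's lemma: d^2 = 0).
d(df) = 0

Step 1: df = sum_i (∂f/∂x_i) dx_i = (2*x*z) dx + (3*z^2) dy + (x^2 + 6*y*z + 3*z^2) dz.
Step 2: Apply d again. Using the 1-form formula, the coefficient of dx ∧ dy in d(df) is ∂^2 f/∂x ∂y - ∂^2 f/∂y ∂x = (0) - (0) = 0 (equality of mixed partials for smooth f).
Similarly for dx ∧ dz and dy ∧ dz — all coefficients vanish. So d(df) = 0.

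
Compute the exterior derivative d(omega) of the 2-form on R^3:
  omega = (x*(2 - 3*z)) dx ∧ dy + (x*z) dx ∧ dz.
d(omega) = (-3*x) dx ∧ dy ∧ dz

For a 2-form omega = sum_{i<j} g_{ij} dx_i ∧ dx_j, the exterior derivative is
  d(omega) = sum_{i<j} d(g_{ij}) ∧ dx_i ∧ dx_j = sum_{i<j, k} (∂g_{ij}/∂x_k) dx_k ∧ dx_i ∧ dx_j.
Expand each term, using dx_k ∧ dx_i ∧ dx_j = sgn(permutation) dx_{(a)} ∧ dx_{(b)} ∧ dx_{(c)} with (a < b < c) sorted:
  d(x*(2 - 3*z)) includes (∂/∂z)(x*(2 - 3*z)) dz = (-3*x) dz, which multiplied by dx ∧ dy gives (-3*x) dx ∧ dy ∧ dz
Collecting like 3-forms: d(omega) = (-3*x) dx ∧ dy ∧ dz.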